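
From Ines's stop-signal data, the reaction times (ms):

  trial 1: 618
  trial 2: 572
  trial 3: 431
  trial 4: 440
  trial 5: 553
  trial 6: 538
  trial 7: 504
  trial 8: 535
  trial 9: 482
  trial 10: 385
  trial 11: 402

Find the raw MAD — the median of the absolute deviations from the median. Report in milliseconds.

Sorted: 385, 402, 431, 440, 482, 504, 535, 538, 553, 572, 618 → median = 504
|x − 504|: 114, 68, 73, 64, 49, 34, 0, 31, 22, 119, 102
Sorted deviations: 0, 22, 31, 34, 49, 64, 68, 73, 102, 114, 119 → MAD = 64

64 ms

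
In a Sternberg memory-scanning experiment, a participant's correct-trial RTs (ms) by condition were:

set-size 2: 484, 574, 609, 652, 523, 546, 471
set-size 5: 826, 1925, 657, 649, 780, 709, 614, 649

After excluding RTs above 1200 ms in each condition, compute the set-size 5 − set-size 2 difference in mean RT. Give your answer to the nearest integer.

146 ms

set-size 5: exclude 1925
M(set-size 2) = 3859/7 = 551.286
M(set-size 5) = 4884/7 = 697.714
Difference = 697.714 − 551.286 = 146.429 ms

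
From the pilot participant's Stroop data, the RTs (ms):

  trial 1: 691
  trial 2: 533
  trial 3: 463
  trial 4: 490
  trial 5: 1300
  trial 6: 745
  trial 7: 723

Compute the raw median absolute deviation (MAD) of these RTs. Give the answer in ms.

Sorted: 463, 490, 533, 691, 723, 745, 1300 → median = 691
|x − 691|: 0, 158, 228, 201, 609, 54, 32
Sorted deviations: 0, 32, 54, 158, 201, 228, 609 → MAD = 158

158 ms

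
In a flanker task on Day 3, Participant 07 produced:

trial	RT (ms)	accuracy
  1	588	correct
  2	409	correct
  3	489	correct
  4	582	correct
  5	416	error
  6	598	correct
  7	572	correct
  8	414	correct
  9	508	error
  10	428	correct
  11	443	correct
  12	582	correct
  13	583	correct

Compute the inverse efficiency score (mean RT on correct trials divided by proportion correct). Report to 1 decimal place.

Correct trials (n=11): 588, 409, 489, 582, 598, 572, 414, 428, 443, 582, 583
Mean correct RT = 5688/11 = 517.0909 ms
Proportion correct = 11/13
IES = 517.0909 / (11/13) = 611.107 ms

611.1 ms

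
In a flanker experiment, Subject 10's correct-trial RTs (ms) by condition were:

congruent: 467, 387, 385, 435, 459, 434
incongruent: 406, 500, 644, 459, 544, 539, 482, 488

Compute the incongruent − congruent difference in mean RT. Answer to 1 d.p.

79.9 ms

M(congruent) = 2567/6 = 427.833
M(incongruent) = 4062/8 = 507.750
Difference = 507.750 − 427.833 = 79.917 ms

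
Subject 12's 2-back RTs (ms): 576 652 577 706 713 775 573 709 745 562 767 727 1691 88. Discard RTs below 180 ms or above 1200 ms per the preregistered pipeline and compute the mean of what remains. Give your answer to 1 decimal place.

673.5 ms

Excluded: 88, 1691
Retained (n=12): Σ = 8082
Mean = 8082/12 = 673.5000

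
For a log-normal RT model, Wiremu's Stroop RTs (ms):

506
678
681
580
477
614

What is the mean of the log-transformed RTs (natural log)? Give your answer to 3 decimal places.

6.370

ln(RT): 6.2265, 6.5191, 6.5236, 6.3630, 6.1675, 6.4200
Σ ln(RT) = 38.2198
Mean = 38.2198/6 = 6.36996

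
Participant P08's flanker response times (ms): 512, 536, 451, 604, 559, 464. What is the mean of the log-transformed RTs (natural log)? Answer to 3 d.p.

ln(RT): 6.2383, 6.2841, 6.1115, 6.4036, 6.3261, 6.1399
Σ ln(RT) = 37.5035
Mean = 37.5035/6 = 6.25059

6.251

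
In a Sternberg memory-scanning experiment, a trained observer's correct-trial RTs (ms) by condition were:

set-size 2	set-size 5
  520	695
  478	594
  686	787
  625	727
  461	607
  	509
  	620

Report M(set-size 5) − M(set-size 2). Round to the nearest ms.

M(set-size 2) = 2770/5 = 554.000
M(set-size 5) = 4539/7 = 648.429
Difference = 648.429 − 554.000 = 94.429 ms

94 ms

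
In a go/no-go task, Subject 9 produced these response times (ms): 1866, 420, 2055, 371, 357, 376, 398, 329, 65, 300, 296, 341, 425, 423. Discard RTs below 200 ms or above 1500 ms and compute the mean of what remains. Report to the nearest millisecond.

367 ms

Excluded: 65, 1866, 2055
Retained (n=11): Σ = 4036
Mean = 4036/11 = 366.9091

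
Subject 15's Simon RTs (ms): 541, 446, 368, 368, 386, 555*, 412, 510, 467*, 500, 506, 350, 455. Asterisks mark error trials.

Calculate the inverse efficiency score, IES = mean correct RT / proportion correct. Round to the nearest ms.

Correct trials (n=11): 541, 446, 368, 368, 386, 412, 510, 500, 506, 350, 455
Mean correct RT = 4842/11 = 440.1818 ms
Proportion correct = 11/13
IES = 440.1818 / (11/13) = 520.215 ms

520 ms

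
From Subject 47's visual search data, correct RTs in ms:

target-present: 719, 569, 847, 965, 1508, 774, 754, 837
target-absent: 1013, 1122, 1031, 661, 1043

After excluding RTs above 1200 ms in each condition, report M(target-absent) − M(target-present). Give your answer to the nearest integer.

target-present: exclude 1508
M(target-present) = 5465/7 = 780.714
M(target-absent) = 4870/5 = 974.000
Difference = 974.000 − 780.714 = 193.286 ms

193 ms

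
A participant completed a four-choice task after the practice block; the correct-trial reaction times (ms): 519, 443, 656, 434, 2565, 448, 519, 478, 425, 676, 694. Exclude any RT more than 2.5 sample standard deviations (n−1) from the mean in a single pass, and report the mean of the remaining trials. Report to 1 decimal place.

529.2 ms

n = 11, ΣRT = 7857, M = 714.273
Σ(x−M)² = 3869272.18; s = √(3869272.18/10) = 622.035
Cutoffs: 714.273 ± 2.5·622.035 → [-840.8, 2269.4]
Outside: 2565 → excluded.
Retained (n=10): Σ = 5292, mean = 5292/10 = 529.200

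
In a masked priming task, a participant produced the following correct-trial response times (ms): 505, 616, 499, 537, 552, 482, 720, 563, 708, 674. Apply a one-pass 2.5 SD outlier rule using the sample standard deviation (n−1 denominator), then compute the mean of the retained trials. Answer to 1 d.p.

n = 10, ΣRT = 5856, M = 585.600
Σ(x−M)² = 70514.40; s = √(70514.40/9) = 88.515
Cutoffs: 585.600 ± 2.5·88.515 → [364.3, 806.9]
No RTs fall outside the cutoffs; all 10 retained. Mean = 5856/10 = 585.600

585.6 ms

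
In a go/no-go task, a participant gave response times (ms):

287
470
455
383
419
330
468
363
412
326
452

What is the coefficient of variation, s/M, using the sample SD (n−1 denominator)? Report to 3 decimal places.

0.160

n = 11, Σ = 4365, M = 396.8182
Σ(x−M)² = 40449.636; s = √(40449.636/10) = 63.6000
CV = 63.6000 / 396.8182 = 0.16027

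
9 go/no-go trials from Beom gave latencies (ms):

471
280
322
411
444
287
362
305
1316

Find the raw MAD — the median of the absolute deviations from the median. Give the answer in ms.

75 ms

Sorted: 280, 287, 305, 322, 362, 411, 444, 471, 1316 → median = 362
|x − 362|: 109, 82, 40, 49, 82, 75, 0, 57, 954
Sorted deviations: 0, 40, 49, 57, 75, 82, 82, 109, 954 → MAD = 75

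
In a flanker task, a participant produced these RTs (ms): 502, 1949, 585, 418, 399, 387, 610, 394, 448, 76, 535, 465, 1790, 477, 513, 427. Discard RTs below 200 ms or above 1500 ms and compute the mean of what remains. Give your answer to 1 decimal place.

473.8 ms

Excluded: 76, 1790, 1949
Retained (n=13): Σ = 6160
Mean = 6160/13 = 473.8462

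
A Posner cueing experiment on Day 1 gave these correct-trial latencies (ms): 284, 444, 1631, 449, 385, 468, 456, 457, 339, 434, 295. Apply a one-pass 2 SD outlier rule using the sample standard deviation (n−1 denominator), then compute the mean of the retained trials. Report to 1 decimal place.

401.1 ms

n = 11, ΣRT = 5642, M = 512.909
Σ(x−M)² = 1420056.91; s = √(1420056.91/10) = 376.836
Cutoffs: 512.909 ± 2·376.836 → [-240.8, 1266.6]
Outside: 1631 → excluded.
Retained (n=10): Σ = 4011, mean = 4011/10 = 401.100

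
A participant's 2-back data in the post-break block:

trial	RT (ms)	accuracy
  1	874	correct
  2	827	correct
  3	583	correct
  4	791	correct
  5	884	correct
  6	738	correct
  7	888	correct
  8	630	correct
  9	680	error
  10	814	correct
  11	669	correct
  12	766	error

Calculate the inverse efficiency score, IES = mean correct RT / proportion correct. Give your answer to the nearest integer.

924 ms

Correct trials (n=10): 874, 827, 583, 791, 884, 738, 888, 630, 814, 669
Mean correct RT = 7698/10 = 769.8000 ms
Proportion correct = 10/12
IES = 769.8000 / (10/12) = 923.760 ms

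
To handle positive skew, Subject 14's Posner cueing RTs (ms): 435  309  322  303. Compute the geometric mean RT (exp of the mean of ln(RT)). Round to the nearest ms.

338 ms

ln(RT): 6.0753, 5.7333, 5.7746, 5.7137
Mean ln(RT) = 23.2970/4 = 5.82424
Geometric mean = exp(5.82424) = 338.40 ms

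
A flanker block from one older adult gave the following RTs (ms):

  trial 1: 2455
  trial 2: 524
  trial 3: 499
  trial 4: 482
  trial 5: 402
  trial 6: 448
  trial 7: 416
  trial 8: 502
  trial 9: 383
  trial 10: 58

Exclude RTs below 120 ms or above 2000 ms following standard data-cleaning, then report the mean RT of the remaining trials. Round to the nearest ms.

Excluded: 58, 2455
Retained (n=8): Σ = 3656
Mean = 3656/8 = 457.0000

457 ms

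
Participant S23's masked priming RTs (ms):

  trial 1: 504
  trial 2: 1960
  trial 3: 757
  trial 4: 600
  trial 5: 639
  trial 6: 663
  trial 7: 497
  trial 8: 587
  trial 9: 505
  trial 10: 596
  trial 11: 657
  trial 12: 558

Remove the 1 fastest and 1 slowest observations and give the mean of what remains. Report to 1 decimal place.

606.6 ms

Sorted: 497, 504, 505, 558, 587, 596, 600, 639, 657, 663, 757, 1960
Drop lowest 1 (497) and highest 1 (1960)
Remaining (n=10): Σ = 6066, mean = 6066/10 = 606.600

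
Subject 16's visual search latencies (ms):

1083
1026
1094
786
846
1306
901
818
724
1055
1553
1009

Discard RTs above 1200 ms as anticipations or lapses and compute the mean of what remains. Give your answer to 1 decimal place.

934.2 ms

Excluded: 1306, 1553
Retained (n=10): Σ = 9342
Mean = 9342/10 = 934.2000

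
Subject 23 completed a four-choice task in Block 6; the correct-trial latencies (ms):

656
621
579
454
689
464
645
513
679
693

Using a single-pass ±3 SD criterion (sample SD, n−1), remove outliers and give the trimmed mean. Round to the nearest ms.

n = 10, ΣRT = 5993, M = 599.300
Σ(x−M)² = 76230.10; s = √(76230.10/9) = 92.033
Cutoffs: 599.300 ± 3·92.033 → [323.2, 875.4]
No RTs fall outside the cutoffs; all 10 retained. Mean = 5993/10 = 599.300

599 ms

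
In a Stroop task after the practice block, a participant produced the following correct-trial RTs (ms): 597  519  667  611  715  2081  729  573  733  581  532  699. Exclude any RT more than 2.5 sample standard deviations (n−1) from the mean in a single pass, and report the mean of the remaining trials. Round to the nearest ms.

n = 12, ΣRT = 9037, M = 753.083
Σ(x−M)² = 1986396.92; s = √(1986396.92/11) = 424.949
Cutoffs: 753.083 ± 2.5·424.949 → [-309.3, 1815.5]
Outside: 2081 → excluded.
Retained (n=11): Σ = 6956, mean = 6956/11 = 632.364

632 ms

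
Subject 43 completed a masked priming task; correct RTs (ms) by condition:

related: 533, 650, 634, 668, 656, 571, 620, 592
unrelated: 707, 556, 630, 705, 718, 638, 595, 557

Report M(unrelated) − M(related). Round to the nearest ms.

23 ms

M(related) = 4924/8 = 615.500
M(unrelated) = 5106/8 = 638.250
Difference = 638.250 − 615.500 = 22.750 ms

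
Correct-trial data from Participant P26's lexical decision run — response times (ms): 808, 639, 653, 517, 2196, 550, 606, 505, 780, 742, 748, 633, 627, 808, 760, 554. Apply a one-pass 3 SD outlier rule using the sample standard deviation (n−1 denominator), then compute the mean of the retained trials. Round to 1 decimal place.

662.0 ms

n = 16, ΣRT = 12126, M = 757.875
Σ(x−M)² = 2361733.75; s = √(2361733.75/15) = 396.798
Cutoffs: 757.875 ± 3·396.798 → [-432.5, 1948.3]
Outside: 2196 → excluded.
Retained (n=15): Σ = 9930, mean = 9930/15 = 662.000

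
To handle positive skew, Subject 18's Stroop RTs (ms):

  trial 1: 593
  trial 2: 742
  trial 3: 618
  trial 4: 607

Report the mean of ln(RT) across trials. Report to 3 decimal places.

6.457

ln(RT): 6.3852, 6.6093, 6.4265, 6.4085
Σ ln(RT) = 25.8296
Mean = 25.8296/4 = 6.45739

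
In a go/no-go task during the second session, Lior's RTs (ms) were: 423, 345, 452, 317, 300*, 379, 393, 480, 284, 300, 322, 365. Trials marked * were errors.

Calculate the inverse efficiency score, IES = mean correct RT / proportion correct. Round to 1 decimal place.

402.6 ms

Correct trials (n=11): 423, 345, 452, 317, 379, 393, 480, 284, 300, 322, 365
Mean correct RT = 4060/11 = 369.0909 ms
Proportion correct = 11/12
IES = 369.0909 / (11/12) = 402.645 ms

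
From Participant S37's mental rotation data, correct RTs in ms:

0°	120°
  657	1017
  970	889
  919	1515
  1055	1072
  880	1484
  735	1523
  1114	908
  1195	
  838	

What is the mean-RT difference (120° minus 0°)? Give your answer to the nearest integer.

M(0°) = 8363/9 = 929.222
M(120°) = 8408/7 = 1201.143
Difference = 1201.143 − 929.222 = 271.921 ms

272 ms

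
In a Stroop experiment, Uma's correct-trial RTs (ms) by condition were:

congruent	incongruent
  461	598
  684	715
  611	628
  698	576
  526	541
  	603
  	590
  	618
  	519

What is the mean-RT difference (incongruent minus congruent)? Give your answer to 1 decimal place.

M(congruent) = 2980/5 = 596.000
M(incongruent) = 5388/9 = 598.667
Difference = 598.667 − 596.000 = 2.667 ms

2.7 ms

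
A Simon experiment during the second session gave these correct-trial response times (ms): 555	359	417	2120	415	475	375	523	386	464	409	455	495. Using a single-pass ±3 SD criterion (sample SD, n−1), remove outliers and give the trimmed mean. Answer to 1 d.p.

444.0 ms

n = 13, ΣRT = 7448, M = 572.923
Σ(x−M)² = 2633690.92; s = √(2633690.92/12) = 468.481
Cutoffs: 572.923 ± 3·468.481 → [-832.5, 1978.4]
Outside: 2120 → excluded.
Retained (n=12): Σ = 5328, mean = 5328/12 = 444.000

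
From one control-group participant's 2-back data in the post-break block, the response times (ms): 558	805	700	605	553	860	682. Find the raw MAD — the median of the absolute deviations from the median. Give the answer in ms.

123 ms

Sorted: 553, 558, 605, 682, 700, 805, 860 → median = 682
|x − 682|: 124, 123, 18, 77, 129, 178, 0
Sorted deviations: 0, 18, 77, 123, 124, 129, 178 → MAD = 123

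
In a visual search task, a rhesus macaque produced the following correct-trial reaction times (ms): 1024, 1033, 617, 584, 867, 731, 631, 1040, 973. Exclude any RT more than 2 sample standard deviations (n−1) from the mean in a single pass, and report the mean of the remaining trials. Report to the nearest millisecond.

833 ms

n = 9, ΣRT = 7500, M = 833.333
Σ(x−M)² = 299950.00; s = √(299950.00/8) = 193.633
Cutoffs: 833.333 ± 2·193.633 → [446.1, 1220.6]
No RTs fall outside the cutoffs; all 9 retained. Mean = 7500/9 = 833.333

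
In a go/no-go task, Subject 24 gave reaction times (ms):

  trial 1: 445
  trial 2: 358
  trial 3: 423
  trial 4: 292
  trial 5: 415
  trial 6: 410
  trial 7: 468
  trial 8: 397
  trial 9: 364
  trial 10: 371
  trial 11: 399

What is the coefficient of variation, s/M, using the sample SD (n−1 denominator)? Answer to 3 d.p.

n = 11, Σ = 4342, M = 394.7273
Σ(x−M)² = 22772.182; s = √(22772.182/10) = 47.7202
CV = 47.7202 / 394.7273 = 0.12089

0.121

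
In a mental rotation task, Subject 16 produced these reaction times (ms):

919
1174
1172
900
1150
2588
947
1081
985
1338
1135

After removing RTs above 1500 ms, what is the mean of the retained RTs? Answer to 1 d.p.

1080.1 ms

Excluded: 2588
Retained (n=10): Σ = 10801
Mean = 10801/10 = 1080.1000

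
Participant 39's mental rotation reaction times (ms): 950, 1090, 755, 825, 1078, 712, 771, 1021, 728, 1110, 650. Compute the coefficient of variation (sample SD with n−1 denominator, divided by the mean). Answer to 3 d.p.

0.195

n = 11, Σ = 9690, M = 880.9091
Σ(x−M)² = 295734.909; s = √(295734.909/10) = 171.9694
CV = 171.9694 / 880.9091 = 0.19522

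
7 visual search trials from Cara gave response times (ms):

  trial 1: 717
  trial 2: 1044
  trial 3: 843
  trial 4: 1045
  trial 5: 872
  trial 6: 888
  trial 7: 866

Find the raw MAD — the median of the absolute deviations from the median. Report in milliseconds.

Sorted: 717, 843, 866, 872, 888, 1044, 1045 → median = 872
|x − 872|: 155, 172, 29, 173, 0, 16, 6
Sorted deviations: 0, 6, 16, 29, 155, 172, 173 → MAD = 29

29 ms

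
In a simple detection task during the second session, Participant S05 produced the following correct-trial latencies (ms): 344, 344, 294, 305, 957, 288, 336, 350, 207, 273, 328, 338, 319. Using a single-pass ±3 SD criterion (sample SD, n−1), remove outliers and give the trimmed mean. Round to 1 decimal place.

n = 13, ΣRT = 4683, M = 360.231
Σ(x−M)² = 404328.31; s = √(404328.31/12) = 183.559
Cutoffs: 360.231 ± 3·183.559 → [-190.4, 910.9]
Outside: 957 → excluded.
Retained (n=12): Σ = 3726, mean = 3726/12 = 310.500

310.5 ms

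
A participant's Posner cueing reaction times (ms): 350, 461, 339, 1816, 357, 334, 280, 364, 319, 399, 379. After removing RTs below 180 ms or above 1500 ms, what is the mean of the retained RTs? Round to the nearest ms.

Excluded: 1816
Retained (n=10): Σ = 3582
Mean = 3582/10 = 358.2000

358 ms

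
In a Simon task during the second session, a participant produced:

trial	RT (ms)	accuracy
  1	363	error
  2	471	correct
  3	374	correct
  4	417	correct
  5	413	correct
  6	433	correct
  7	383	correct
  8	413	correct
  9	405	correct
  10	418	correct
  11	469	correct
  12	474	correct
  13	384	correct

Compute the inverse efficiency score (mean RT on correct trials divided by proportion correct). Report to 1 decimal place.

456.3 ms

Correct trials (n=12): 471, 374, 417, 413, 433, 383, 413, 405, 418, 469, 474, 384
Mean correct RT = 5054/12 = 421.1667 ms
Proportion correct = 12/13
IES = 421.1667 / (12/13) = 456.264 ms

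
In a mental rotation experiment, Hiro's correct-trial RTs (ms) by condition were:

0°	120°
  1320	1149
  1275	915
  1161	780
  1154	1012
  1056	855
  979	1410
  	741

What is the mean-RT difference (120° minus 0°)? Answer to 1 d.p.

M(0°) = 6945/6 = 1157.500
M(120°) = 6862/7 = 980.286
Difference = 980.286 − 1157.500 = -177.214 ms

-177.2 ms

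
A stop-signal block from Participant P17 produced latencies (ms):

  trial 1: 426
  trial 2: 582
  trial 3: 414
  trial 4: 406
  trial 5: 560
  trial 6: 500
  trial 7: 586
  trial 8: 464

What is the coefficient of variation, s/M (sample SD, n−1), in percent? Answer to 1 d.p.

15.4%

n = 8, Σ = 3938, M = 492.2500
Σ(x−M)² = 40243.500; s = √(40243.500/7) = 75.8226
CV = 75.8226 / 492.2500 = 0.15403 = 15.403%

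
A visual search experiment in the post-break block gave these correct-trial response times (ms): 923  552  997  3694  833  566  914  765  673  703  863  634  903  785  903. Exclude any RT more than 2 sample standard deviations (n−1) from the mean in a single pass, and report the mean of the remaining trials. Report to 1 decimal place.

786.7 ms

n = 15, ΣRT = 14708, M = 980.533
Σ(x−M)² = 8150365.73; s = √(8150365.73/14) = 763.000
Cutoffs: 980.533 ± 2·763.000 → [-545.5, 2506.5]
Outside: 3694 → excluded.
Retained (n=14): Σ = 11014, mean = 11014/14 = 786.714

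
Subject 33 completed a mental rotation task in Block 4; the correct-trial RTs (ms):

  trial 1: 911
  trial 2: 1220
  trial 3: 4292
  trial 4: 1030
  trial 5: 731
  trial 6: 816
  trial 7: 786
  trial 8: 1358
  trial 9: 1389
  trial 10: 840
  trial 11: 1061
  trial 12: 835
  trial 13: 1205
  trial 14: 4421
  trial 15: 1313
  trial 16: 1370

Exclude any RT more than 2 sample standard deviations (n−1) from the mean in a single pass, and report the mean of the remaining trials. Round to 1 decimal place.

n = 16, ΣRT = 23578, M = 1473.625
Σ(x−M)² = 19773533.75; s = √(19773533.75/15) = 1148.144
Cutoffs: 1473.625 ± 2·1148.144 → [-822.7, 3769.9]
Outside: 4292, 4421 → excluded.
Retained (n=14): Σ = 14865, mean = 14865/14 = 1061.786

1061.8 ms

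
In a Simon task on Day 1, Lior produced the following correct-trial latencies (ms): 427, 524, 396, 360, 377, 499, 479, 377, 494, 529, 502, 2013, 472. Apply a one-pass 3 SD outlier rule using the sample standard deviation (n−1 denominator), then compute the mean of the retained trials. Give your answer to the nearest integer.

453 ms

n = 13, ΣRT = 7449, M = 573.000
Σ(x−M)² = 2288578.00; s = √(2288578.00/12) = 436.709
Cutoffs: 573.000 ± 3·436.709 → [-737.1, 1883.1]
Outside: 2013 → excluded.
Retained (n=12): Σ = 5436, mean = 5436/12 = 453.000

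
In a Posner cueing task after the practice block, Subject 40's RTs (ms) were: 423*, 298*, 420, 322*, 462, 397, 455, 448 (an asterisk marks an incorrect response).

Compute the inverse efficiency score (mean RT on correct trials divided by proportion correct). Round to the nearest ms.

Correct trials (n=5): 420, 462, 397, 455, 448
Mean correct RT = 2182/5 = 436.4000 ms
Proportion correct = 5/8
IES = 436.4000 / (5/8) = 698.240 ms

698 ms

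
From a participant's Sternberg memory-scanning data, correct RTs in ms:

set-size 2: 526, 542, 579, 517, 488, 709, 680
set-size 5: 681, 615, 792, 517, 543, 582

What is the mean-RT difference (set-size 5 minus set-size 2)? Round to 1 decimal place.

M(set-size 2) = 4041/7 = 577.286
M(set-size 5) = 3730/6 = 621.667
Difference = 621.667 − 577.286 = 44.381 ms

44.4 ms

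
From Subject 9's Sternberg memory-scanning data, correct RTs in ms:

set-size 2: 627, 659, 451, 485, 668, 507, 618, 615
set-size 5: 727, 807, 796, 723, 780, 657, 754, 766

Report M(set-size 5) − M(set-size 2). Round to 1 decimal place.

M(set-size 2) = 4630/8 = 578.750
M(set-size 5) = 6010/8 = 751.250
Difference = 751.250 − 578.750 = 172.500 ms

172.5 ms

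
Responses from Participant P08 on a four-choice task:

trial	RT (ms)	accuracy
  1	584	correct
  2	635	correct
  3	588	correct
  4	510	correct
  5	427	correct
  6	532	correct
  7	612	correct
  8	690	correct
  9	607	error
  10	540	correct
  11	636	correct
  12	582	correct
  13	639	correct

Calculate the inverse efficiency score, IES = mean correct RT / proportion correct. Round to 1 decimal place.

629.7 ms

Correct trials (n=12): 584, 635, 588, 510, 427, 532, 612, 690, 540, 636, 582, 639
Mean correct RT = 6975/12 = 581.2500 ms
Proportion correct = 12/13
IES = 581.2500 / (12/13) = 629.688 ms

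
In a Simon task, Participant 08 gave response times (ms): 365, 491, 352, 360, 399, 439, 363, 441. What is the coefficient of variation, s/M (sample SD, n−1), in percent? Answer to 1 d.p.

n = 8, Σ = 3210, M = 401.2500
Σ(x−M)² = 17969.500; s = √(17969.500/7) = 50.6663
CV = 50.6663 / 401.2500 = 0.12627 = 12.627%

12.6%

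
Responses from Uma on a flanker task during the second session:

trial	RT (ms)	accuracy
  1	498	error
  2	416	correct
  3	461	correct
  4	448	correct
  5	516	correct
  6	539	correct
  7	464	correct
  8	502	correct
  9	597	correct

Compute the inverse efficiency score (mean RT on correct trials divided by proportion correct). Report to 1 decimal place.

554.5 ms

Correct trials (n=8): 416, 461, 448, 516, 539, 464, 502, 597
Mean correct RT = 3943/8 = 492.8750 ms
Proportion correct = 8/9
IES = 492.8750 / (8/9) = 554.484 ms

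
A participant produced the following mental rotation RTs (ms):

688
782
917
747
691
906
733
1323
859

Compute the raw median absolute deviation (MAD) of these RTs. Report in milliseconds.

91 ms

Sorted: 688, 691, 733, 747, 782, 859, 906, 917, 1323 → median = 782
|x − 782|: 94, 0, 135, 35, 91, 124, 49, 541, 77
Sorted deviations: 0, 35, 49, 77, 91, 94, 124, 135, 541 → MAD = 91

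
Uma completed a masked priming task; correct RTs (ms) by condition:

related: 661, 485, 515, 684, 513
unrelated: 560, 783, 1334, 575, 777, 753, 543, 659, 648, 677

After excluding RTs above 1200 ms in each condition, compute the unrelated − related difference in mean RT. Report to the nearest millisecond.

92 ms

unrelated: exclude 1334
M(related) = 2858/5 = 571.600
M(unrelated) = 5975/9 = 663.889
Difference = 663.889 − 571.600 = 92.289 ms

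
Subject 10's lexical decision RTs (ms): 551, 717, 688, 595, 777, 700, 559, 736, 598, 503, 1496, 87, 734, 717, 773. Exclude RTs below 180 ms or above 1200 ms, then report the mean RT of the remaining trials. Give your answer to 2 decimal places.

Excluded: 87, 1496
Retained (n=13): Σ = 8648
Mean = 8648/13 = 665.2308

665.23 ms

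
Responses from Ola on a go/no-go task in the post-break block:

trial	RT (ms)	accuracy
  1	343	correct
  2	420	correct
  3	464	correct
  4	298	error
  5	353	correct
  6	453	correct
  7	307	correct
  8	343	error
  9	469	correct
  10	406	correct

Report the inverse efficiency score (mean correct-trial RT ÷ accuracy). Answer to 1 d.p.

502.3 ms

Correct trials (n=8): 343, 420, 464, 353, 453, 307, 469, 406
Mean correct RT = 3215/8 = 401.8750 ms
Proportion correct = 8/10
IES = 401.8750 / (8/10) = 502.344 ms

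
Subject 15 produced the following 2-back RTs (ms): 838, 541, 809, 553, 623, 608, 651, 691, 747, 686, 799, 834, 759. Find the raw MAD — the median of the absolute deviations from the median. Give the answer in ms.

Sorted: 541, 553, 608, 623, 651, 686, 691, 747, 759, 799, 809, 834, 838 → median = 691
|x − 691|: 147, 150, 118, 138, 68, 83, 40, 0, 56, 5, 108, 143, 68
Sorted deviations: 0, 5, 40, 56, 68, 68, 83, 108, 118, 138, 143, 147, 150 → MAD = 83

83 ms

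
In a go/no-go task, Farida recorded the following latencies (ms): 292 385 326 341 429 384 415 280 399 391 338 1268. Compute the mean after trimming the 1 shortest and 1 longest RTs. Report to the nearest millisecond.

370 ms

Sorted: 280, 292, 326, 338, 341, 384, 385, 391, 399, 415, 429, 1268
Drop lowest 1 (280) and highest 1 (1268)
Remaining (n=10): Σ = 3700, mean = 3700/10 = 370.000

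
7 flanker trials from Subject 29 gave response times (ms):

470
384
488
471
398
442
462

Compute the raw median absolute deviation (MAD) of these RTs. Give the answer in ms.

20 ms

Sorted: 384, 398, 442, 462, 470, 471, 488 → median = 462
|x − 462|: 8, 78, 26, 9, 64, 20, 0
Sorted deviations: 0, 8, 9, 20, 26, 64, 78 → MAD = 20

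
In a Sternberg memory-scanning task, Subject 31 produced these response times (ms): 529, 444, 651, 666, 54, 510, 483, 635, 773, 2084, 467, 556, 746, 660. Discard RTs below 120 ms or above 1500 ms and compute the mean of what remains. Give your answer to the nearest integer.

593 ms

Excluded: 54, 2084
Retained (n=12): Σ = 7120
Mean = 7120/12 = 593.3333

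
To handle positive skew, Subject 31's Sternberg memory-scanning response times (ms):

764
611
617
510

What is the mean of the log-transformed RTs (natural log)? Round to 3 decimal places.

ln(RT): 6.6386, 6.4151, 6.4249, 6.2344
Σ ln(RT) = 25.7129
Mean = 25.7129/4 = 6.42824

6.428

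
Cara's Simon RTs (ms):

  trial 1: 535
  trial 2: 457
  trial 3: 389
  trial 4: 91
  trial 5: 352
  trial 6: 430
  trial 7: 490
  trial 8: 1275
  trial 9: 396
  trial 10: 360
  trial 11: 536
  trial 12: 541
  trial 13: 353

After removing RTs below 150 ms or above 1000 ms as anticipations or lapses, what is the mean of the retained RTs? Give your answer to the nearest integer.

Excluded: 91, 1275
Retained (n=11): Σ = 4839
Mean = 4839/11 = 439.9091

440 ms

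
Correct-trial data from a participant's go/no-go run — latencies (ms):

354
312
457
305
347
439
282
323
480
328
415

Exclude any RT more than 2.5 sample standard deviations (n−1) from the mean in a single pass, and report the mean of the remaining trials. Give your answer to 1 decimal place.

367.5 ms

n = 11, ΣRT = 4042, M = 367.455
Σ(x−M)² = 46474.73; s = √(46474.73/10) = 68.172
Cutoffs: 367.455 ± 2.5·68.172 → [197.0, 537.9]
No RTs fall outside the cutoffs; all 11 retained. Mean = 4042/11 = 367.455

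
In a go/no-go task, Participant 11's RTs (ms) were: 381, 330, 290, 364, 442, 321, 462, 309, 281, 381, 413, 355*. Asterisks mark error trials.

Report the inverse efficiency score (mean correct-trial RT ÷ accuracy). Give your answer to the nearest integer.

394 ms

Correct trials (n=11): 381, 330, 290, 364, 442, 321, 462, 309, 281, 381, 413
Mean correct RT = 3974/11 = 361.2727 ms
Proportion correct = 11/12
IES = 361.2727 / (11/12) = 394.116 ms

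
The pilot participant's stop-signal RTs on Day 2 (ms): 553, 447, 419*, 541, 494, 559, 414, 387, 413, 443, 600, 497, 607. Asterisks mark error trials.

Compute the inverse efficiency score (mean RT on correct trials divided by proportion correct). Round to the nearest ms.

Correct trials (n=12): 553, 447, 541, 494, 559, 414, 387, 413, 443, 600, 497, 607
Mean correct RT = 5955/12 = 496.2500 ms
Proportion correct = 12/13
IES = 496.2500 / (12/13) = 537.604 ms

538 ms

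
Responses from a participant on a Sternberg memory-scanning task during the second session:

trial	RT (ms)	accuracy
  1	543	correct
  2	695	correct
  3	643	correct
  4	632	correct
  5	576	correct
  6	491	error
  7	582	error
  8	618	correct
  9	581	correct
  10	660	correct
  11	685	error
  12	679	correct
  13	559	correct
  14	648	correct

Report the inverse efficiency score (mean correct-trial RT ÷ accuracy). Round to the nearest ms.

791 ms

Correct trials (n=11): 543, 695, 643, 632, 576, 618, 581, 660, 679, 559, 648
Mean correct RT = 6834/11 = 621.2727 ms
Proportion correct = 11/14
IES = 621.2727 / (11/14) = 790.711 ms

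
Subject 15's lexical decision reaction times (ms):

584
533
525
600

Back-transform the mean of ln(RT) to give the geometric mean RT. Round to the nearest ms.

560 ms

ln(RT): 6.3699, 6.2785, 6.2634, 6.3969
Mean ln(RT) = 25.3088/4 = 6.32719
Geometric mean = exp(6.32719) = 559.58 ms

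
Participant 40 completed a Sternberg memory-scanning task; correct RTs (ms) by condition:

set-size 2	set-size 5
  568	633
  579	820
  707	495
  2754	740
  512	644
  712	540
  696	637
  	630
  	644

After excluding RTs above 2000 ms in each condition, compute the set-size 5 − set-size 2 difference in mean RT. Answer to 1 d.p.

13.6 ms

set-size 2: exclude 2754
M(set-size 2) = 3774/6 = 629.000
M(set-size 5) = 5783/9 = 642.556
Difference = 642.556 − 629.000 = 13.556 ms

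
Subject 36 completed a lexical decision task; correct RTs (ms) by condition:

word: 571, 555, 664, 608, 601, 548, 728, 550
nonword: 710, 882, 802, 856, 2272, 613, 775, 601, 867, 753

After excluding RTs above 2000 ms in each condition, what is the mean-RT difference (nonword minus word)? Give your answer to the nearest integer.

159 ms

nonword: exclude 2272
M(word) = 4825/8 = 603.125
M(nonword) = 6859/9 = 762.111
Difference = 762.111 − 603.125 = 158.986 ms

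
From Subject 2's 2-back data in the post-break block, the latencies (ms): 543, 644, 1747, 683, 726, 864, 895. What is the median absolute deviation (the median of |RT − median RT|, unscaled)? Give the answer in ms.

Sorted: 543, 644, 683, 726, 864, 895, 1747 → median = 726
|x − 726|: 183, 82, 1021, 43, 0, 138, 169
Sorted deviations: 0, 43, 82, 138, 169, 183, 1021 → MAD = 138

138 ms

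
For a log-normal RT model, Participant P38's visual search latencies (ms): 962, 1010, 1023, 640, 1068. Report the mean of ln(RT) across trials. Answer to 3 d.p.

6.830

ln(RT): 6.8690, 6.9177, 6.9305, 6.4615, 6.9735
Σ ln(RT) = 34.1522
Mean = 34.1522/5 = 6.83045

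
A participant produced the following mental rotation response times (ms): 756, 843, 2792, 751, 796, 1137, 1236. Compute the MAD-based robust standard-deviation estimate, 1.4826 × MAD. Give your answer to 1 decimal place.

136.4 ms

Sorted: 751, 756, 796, 843, 1137, 1236, 2792 → median = 843
|x − 843| sorted: 0, 47, 87, 92, 294, 393, 1949 → MAD = 92
Robust SD ≈ 1.4826 × 92 = 136.399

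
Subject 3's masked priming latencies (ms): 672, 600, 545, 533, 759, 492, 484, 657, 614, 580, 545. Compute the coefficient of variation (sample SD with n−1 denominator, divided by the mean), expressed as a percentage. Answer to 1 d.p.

n = 11, Σ = 6481, M = 589.1818
Σ(x−M)² = 68681.636; s = √(68681.636/10) = 82.8744
CV = 82.8744 / 589.1818 = 0.14066 = 14.066%

14.1%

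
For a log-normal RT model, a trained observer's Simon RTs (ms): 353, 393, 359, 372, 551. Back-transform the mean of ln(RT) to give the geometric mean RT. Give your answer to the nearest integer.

ln(RT): 5.8665, 5.9738, 5.8833, 5.9189, 6.3117
Mean ln(RT) = 29.9542/5 = 5.99085
Geometric mean = exp(5.99085) = 399.75 ms

400 ms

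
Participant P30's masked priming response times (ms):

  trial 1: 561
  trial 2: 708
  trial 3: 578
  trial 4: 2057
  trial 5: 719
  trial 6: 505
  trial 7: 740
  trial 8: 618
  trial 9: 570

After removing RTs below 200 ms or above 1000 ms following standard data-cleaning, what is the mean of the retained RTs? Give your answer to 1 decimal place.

Excluded: 2057
Retained (n=8): Σ = 4999
Mean = 4999/8 = 624.8750

624.9 ms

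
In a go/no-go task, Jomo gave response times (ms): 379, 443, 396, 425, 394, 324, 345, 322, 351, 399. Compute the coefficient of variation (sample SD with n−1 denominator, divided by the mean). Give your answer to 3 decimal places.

0.109

n = 10, Σ = 3778, M = 377.8000
Σ(x−M)² = 15325.600; s = √(15325.600/9) = 41.2655
CV = 41.2655 / 377.8000 = 0.10923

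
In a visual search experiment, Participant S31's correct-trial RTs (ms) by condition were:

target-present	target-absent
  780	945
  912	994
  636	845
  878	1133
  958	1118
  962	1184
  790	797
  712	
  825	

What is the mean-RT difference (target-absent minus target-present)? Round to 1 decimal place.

M(target-present) = 7453/9 = 828.111
M(target-absent) = 7016/7 = 1002.286
Difference = 1002.286 − 828.111 = 174.175 ms

174.2 ms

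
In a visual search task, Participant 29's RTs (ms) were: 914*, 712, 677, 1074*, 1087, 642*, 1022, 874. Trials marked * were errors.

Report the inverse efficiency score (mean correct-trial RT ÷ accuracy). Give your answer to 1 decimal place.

1399.0 ms

Correct trials (n=5): 712, 677, 1087, 1022, 874
Mean correct RT = 4372/5 = 874.4000 ms
Proportion correct = 5/8
IES = 874.4000 / (5/8) = 1399.040 ms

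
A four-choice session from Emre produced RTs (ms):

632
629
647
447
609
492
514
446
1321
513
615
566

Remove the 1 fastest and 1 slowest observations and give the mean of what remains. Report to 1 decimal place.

566.4 ms

Sorted: 446, 447, 492, 513, 514, 566, 609, 615, 629, 632, 647, 1321
Drop lowest 1 (446) and highest 1 (1321)
Remaining (n=10): Σ = 5664, mean = 5664/10 = 566.400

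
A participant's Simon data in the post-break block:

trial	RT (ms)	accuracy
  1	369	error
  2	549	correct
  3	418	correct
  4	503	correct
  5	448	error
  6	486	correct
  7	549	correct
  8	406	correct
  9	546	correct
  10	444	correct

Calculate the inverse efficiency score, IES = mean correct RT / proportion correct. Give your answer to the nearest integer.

Correct trials (n=8): 549, 418, 503, 486, 549, 406, 546, 444
Mean correct RT = 3901/8 = 487.6250 ms
Proportion correct = 8/10
IES = 487.6250 / (8/10) = 609.531 ms

610 ms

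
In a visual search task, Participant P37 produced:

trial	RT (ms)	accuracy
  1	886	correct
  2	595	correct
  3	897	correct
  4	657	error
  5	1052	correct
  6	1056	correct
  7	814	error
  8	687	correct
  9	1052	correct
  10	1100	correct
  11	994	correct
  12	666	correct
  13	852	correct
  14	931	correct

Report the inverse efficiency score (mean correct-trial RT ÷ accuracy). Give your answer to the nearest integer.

1047 ms

Correct trials (n=12): 886, 595, 897, 1052, 1056, 687, 1052, 1100, 994, 666, 852, 931
Mean correct RT = 10768/12 = 897.3333 ms
Proportion correct = 12/14
IES = 897.3333 / (12/14) = 1046.889 ms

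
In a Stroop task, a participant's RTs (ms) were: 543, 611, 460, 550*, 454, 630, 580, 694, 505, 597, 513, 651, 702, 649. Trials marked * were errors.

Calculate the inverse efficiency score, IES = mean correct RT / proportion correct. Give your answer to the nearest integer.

Correct trials (n=13): 543, 611, 460, 454, 630, 580, 694, 505, 597, 513, 651, 702, 649
Mean correct RT = 7589/13 = 583.7692 ms
Proportion correct = 13/14
IES = 583.7692 / (13/14) = 628.675 ms

629 ms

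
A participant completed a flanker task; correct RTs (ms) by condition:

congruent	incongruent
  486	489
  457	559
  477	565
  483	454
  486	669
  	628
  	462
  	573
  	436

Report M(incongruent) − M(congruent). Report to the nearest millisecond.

M(congruent) = 2389/5 = 477.800
M(incongruent) = 4835/9 = 537.222
Difference = 537.222 − 477.800 = 59.422 ms

59 ms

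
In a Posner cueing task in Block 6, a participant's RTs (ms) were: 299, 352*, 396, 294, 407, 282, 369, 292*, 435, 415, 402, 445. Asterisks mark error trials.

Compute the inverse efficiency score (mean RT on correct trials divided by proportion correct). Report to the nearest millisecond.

449 ms

Correct trials (n=10): 299, 396, 294, 407, 282, 369, 435, 415, 402, 445
Mean correct RT = 3744/10 = 374.4000 ms
Proportion correct = 10/12
IES = 374.4000 / (10/12) = 449.280 ms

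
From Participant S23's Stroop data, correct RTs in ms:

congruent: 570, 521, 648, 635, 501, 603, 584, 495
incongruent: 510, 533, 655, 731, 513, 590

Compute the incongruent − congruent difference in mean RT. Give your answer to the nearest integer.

M(congruent) = 4557/8 = 569.625
M(incongruent) = 3532/6 = 588.667
Difference = 588.667 − 569.625 = 19.042 ms

19 ms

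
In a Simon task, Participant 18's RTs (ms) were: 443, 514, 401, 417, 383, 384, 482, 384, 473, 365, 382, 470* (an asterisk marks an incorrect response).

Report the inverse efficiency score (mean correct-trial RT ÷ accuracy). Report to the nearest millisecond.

Correct trials (n=11): 443, 514, 401, 417, 383, 384, 482, 384, 473, 365, 382
Mean correct RT = 4628/11 = 420.7273 ms
Proportion correct = 11/12
IES = 420.7273 / (11/12) = 458.975 ms

459 ms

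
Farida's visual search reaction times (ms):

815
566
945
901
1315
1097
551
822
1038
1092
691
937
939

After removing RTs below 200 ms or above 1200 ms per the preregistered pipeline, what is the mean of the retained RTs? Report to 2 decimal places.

866.17 ms

Excluded: 1315
Retained (n=12): Σ = 10394
Mean = 10394/12 = 866.1667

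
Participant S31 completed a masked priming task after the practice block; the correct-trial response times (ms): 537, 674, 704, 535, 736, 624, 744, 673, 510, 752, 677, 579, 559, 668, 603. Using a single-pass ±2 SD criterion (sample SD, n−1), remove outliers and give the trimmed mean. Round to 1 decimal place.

n = 15, ΣRT = 9575, M = 638.333
Σ(x−M)² = 91469.33; s = √(91469.33/14) = 80.830
Cutoffs: 638.333 ± 2·80.830 → [476.7, 800.0]
No RTs fall outside the cutoffs; all 15 retained. Mean = 9575/15 = 638.333

638.3 ms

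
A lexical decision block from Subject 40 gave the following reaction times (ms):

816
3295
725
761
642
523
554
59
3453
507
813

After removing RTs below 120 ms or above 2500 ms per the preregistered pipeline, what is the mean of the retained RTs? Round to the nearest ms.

Excluded: 59, 3295, 3453
Retained (n=8): Σ = 5341
Mean = 5341/8 = 667.6250

668 ms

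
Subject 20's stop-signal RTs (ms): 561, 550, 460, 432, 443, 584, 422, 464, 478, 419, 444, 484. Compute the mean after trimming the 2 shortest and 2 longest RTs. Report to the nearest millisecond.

Sorted: 419, 422, 432, 443, 444, 460, 464, 478, 484, 550, 561, 584
Drop lowest 2 (419, 422) and highest 2 (561, 584)
Remaining (n=8): Σ = 3755, mean = 3755/8 = 469.375

469 ms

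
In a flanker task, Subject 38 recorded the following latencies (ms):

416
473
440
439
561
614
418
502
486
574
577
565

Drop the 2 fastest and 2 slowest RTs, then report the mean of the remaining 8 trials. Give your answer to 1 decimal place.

505.0 ms

Sorted: 416, 418, 439, 440, 473, 486, 502, 561, 565, 574, 577, 614
Drop lowest 2 (416, 418) and highest 2 (577, 614)
Remaining (n=8): Σ = 4040, mean = 4040/8 = 505.000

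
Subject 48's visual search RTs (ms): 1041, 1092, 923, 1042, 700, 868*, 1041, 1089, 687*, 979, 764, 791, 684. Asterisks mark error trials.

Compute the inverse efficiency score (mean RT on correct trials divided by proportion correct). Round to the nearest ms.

Correct trials (n=11): 1041, 1092, 923, 1042, 700, 1041, 1089, 979, 764, 791, 684
Mean correct RT = 10146/11 = 922.3636 ms
Proportion correct = 11/13
IES = 922.3636 / (11/13) = 1090.066 ms

1090 ms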